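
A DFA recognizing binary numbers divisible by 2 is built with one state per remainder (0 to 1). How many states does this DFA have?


Divisibility by 2 is tracked via the remainder mod 2: 0, 1, ..., 1
The construction assigns one state to each remainder
Number of remainders = 2

2


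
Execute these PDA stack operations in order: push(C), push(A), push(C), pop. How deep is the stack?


Tracing stack operations:
  push(C) -> stack = [C], depth=1
  push(A) -> stack = [C,A], depth=2
  push(C) -> stack = [C,A,C], depth=3
  pop -> removed C, stack = [C,A], depth=2
Final depth = 2

2


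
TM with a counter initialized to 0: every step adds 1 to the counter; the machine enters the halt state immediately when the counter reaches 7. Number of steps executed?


Counter starts at 0. Counting sequence:
  Step 1: counter = 1
  Step 2: counter = 2
  Step 3: counter = 3
  Step 4: counter = 4
  Step 5: counter = 5
  Step 6: counter = 6
  Step 7: counter = 7
Counter reached 7 -> halt
Total steps = 7

7


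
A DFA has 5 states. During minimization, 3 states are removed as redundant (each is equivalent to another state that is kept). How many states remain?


Original DFA: 5 states
Redundant states removed: 3
Minimized states = original - removed
= 5 - 3
= 2

2


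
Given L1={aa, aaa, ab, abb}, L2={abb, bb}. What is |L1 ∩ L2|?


L1 = {aa, aaa, ab, abb}
L2 = {abb, bb}
Checking each string in L1 against L2:
  'aa': in L2? No
  'aaa': in L2? No
  'ab': in L2? No
  'abb': in L2? Yes
Intersection = {abb}
|L1 ∩ L2| = 1

1


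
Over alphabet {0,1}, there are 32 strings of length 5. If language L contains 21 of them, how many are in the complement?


Alphabet: {0,1}
String length: 5
Total strings of length 5 = 2^5 = 32
Strings in L = 21
Complement = total - |L|
= 32 - 21
= 11

11


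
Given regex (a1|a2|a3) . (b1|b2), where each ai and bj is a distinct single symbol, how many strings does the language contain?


First group: 3 alternatives
Second group: 2 alternatives
Concatenation: each choice from group 1 pairs with each from group 2
Total = 3 x 2 = 6

6


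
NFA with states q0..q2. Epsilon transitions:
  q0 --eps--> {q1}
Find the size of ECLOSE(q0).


Starting from q0
Initialize closure = {q0}
Follow epsilon from q0 -> add q1
Final closure: {q0, q1}
Size = 2

2


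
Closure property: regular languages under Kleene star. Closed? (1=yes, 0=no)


Regular languages are closed under:
- Union (DFA product construction)
- Intersection (DFA product construction)
- Complement (swap accept/reject states)
- Concatenation (NFA construction)
- Kleene star (NFA construction)
Kleene star is in this list
Therefore: closed

1


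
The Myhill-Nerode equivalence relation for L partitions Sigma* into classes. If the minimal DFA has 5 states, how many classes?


Myhill-Nerode theorem:
Number of equivalence classes = number of states in minimal DFA
Minimal DFA states = 5
Therefore equivalence classes = 5

5


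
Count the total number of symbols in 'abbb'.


String: 'abbb'
Counting characters:
  'a' appears 1 time(s)
  'b' appears 3 time(s)
Total length = 1 + 3 = 4

4


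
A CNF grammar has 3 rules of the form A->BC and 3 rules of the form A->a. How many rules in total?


CNF allows two rule forms:
  A -> BC (binary): 3 rules
  A -> a (terminal): 3 rules
Total = 3 + 3 = 6

6


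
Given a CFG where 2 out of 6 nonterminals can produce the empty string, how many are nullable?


Nonterminals: {S, A, B, C, D, E}
A nonterminal is nullable if it can derive epsilon
Counting nullable nonterminals: 2
Total nullable = 2

2


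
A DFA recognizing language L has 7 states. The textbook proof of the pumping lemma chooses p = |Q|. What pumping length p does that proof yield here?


Pumping lemma for regular languages (standard proof):
Take p = |Q|, the number of DFA states.
Any string of length >= |Q| passes through |Q|+1 states while reading its first |Q| symbols,
so by pigeonhole some state repeats, giving the loop that can be pumped.
Here |Q| = 7
Therefore the proof uses p = 7

7


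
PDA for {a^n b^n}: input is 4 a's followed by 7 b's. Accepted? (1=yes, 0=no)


Language requires equal numbers of a's and b's
PDA pushes for each 'a', pops for each 'b'
Number of a's = 4
Number of b's = 7
4 != 7 -> Reject

0


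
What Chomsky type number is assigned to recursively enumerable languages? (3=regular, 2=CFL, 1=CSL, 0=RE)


Chomsky hierarchy levels:
  Type 3: Regular (DFA/NFA/regex)
  Type 2: Context-free (PDA)
  Type 1: Context-sensitive
  Type 0: Recursively enumerable (TM)
'recursively enumerable' corresponds to Type 0

0


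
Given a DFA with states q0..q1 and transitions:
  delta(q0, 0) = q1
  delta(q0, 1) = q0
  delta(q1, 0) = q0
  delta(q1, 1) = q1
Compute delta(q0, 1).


Looking up transition function:
delta(q0, 1) in the table
Row: q0, Column: 1
Result: q0

q0


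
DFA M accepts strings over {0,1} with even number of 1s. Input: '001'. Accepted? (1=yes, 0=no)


DFA has 2 states: q_even (start, accept=yes) and q_odd
Processing string '001' character by character:
  Position 0: read '0', 1-count=0 -> q_even (no change)
  Position 1: read '0', 1-count=0 -> q_even (no change)
  Position 2: read '1', 1-count=1 -> q_odd
Final state: q_odd, total 1s = 1 (odd); the DFA requires an even count -> reject

0


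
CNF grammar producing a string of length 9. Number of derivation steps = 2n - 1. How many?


Chomsky Normal Form derivation:
String length n = 9
Each step either:
  - Splits a nonterminal into two (n-1 such steps)
  - Converts a nonterminal to terminal (n such steps)
Total = (n-1) + n = 2n - 1
= 2(9) - 1
= 18 - 1
= 17

17


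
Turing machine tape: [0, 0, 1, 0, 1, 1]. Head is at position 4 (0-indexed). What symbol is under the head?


Tape: [0, 0, 1, 0, 1, 1]
Positions: 0 1 2 3 4 5
Values:    0 0 1 0 1 1
Head at position 4
tape[4] = 1

1


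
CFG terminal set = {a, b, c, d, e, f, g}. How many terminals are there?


Terminal symbols: a, b, c, d, e, f, g
Counting each: a (#1), b (#2), c (#3), d (#4), e (#5), f (#6), g (#7)
Total = 7

7


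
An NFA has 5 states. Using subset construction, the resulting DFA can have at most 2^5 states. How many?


NFA has 5 states
Subset construction: each DFA state = subset of NFA states
Maximum subsets = 2^5
2^5 = 32

32


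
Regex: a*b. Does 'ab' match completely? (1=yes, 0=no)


Pattern: a*b
String: 'ab'
Pattern requires: zero or more 'a's followed by exactly one 'b'
Found 1 leading 'a's
Remaining: 'b'
Remaining is exactly 'b' -> match
Result: 1

1


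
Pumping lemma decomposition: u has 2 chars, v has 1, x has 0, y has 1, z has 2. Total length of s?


|s| = |u| + |v| + |x| + |y| + |z|
= 2 + 1 + 0 + 1 + 2
= 3 + 0 + 3
= 3 + 3
= 6

6


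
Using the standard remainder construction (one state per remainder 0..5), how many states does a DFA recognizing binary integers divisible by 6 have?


Divisibility by 6 is tracked via the remainder mod 6: 0, 1, ..., 5
The construction assigns one state to each remainder
Number of remainders = 6

6


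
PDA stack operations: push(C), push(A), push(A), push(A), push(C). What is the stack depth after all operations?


Tracing stack operations:
  push(C) -> stack = [C], depth=1
  push(A) -> stack = [C,A], depth=2
  push(A) -> stack = [C,A,A], depth=3
  push(A) -> stack = [C,A,A,A], depth=4
  push(C) -> stack = [C,A,A,A,C], depth=5
Final depth = 5

5


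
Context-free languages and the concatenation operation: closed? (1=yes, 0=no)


CFL closure properties:
  Closed under: union, concatenation, Kleene star
  NOT closed under: intersection, complement
Operation 'concatenation' is in closed list -> Yes (closed)

1


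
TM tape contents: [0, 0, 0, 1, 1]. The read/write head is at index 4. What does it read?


Tape: [0, 0, 0, 1, 1]
Positions: 0 1 2 3 4
Values:    0 0 0 1 1
Head at position 4
tape[4] = 1

1


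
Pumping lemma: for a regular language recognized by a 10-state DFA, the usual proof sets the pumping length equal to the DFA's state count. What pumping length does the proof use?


Pumping lemma for regular languages (standard proof):
Take p = |Q|, the number of DFA states.
Any string of length >= |Q| passes through |Q|+1 states while reading its first |Q| symbols,
so by pigeonhole some state repeats, giving the loop that can be pumped.
Here |Q| = 10
Therefore the proof uses p = 10

10


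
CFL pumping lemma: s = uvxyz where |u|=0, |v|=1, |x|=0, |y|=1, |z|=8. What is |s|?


|s| = |u| + |v| + |x| + |y| + |z|
= 0 + 1 + 0 + 1 + 8
= 1 + 0 + 9
= 1 + 9
= 10

10


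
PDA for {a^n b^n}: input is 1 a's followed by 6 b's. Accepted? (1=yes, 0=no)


Language requires equal numbers of a's and b's
PDA pushes for each 'a', pops for each 'b'
Number of a's = 1
Number of b's = 6
1 != 6 -> Reject

0


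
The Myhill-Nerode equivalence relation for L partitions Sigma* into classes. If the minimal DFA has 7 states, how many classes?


Myhill-Nerode theorem:
Number of equivalence classes = number of states in minimal DFA
Minimal DFA states = 7
Therefore equivalence classes = 7

7


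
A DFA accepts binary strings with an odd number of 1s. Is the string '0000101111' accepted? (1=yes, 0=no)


DFA has 2 states: q_even (start, accept=no) and q_odd
Processing string '0000101111' character by character:
  Position 0: read '0', 1-count=0 -> q_even (no change)
  Position 1: read '0', 1-count=0 -> q_even (no change)
  Position 2: read '0', 1-count=0 -> q_even (no change)
  Position 3: read '0', 1-count=0 -> q_even (no change)
  Position 4: read '1', 1-count=1 -> q_odd
  Position 5: read '0', 1-count=1 -> q_odd (no change)
  Position 6: read '1', 1-count=2 -> q_even
  Position 7: read '1', 1-count=3 -> q_odd
  Position 8: read '1', 1-count=4 -> q_even
  Position 9: read '1', 1-count=5 -> q_odd
Final state: q_odd, total 1s = 5 (odd); the DFA requires an odd count -> accept

1


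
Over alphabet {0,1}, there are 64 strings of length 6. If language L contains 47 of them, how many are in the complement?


Alphabet: {0,1}
String length: 6
Total strings of length 6 = 2^6 = 64
Strings in L = 47
Complement = total - |L|
= 64 - 47
= 17

17


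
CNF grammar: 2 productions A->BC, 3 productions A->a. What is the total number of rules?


CNF allows two rule forms:
  A -> BC (binary): 2 rules
  A -> a (terminal): 3 rules
Total = 2 + 3 = 5

5


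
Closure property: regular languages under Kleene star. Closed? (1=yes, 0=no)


Regular languages are closed under:
- Union (DFA product construction)
- Intersection (DFA product construction)
- Complement (swap accept/reject states)
- Concatenation (NFA construction)
- Kleene star (NFA construction)
Kleene star is in this list
Therefore: closed

1


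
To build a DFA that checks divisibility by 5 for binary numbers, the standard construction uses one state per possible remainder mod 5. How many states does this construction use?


Divisibility by 5 is tracked via the remainder mod 5: 0, 1, ..., 4
The construction assigns one state to each remainder
Number of remainders = 5

5


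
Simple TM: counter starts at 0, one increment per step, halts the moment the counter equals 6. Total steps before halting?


Counter starts at 0. Counting sequence:
  Step 1: counter = 1
  Step 2: counter = 2
  Step 3: counter = 3
  Step 4: counter = 4
  Step 5: counter = 5
  Step 6: counter = 6
Counter reached 6 -> halt
Total steps = 6

6


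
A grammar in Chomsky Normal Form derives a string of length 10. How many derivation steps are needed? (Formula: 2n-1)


Chomsky Normal Form derivation:
String length n = 10
Each step either:
  - Splits a nonterminal into two (n-1 such steps)
  - Converts a nonterminal to terminal (n such steps)
Total = (n-1) + n = 2n - 1
= 2(10) - 1
= 20 - 1
= 19

19


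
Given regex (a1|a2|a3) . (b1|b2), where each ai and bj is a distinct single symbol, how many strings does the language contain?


First group: 3 alternatives
Second group: 2 alternatives
Concatenation: each choice from group 1 pairs with each from group 2
Total = 3 x 2 = 6

6


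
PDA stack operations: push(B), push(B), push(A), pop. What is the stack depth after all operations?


Tracing stack operations:
  push(B) -> stack = [B], depth=1
  push(B) -> stack = [B,B], depth=2
  push(A) -> stack = [B,B,A], depth=3
  pop -> removed A, stack = [B,B], depth=2
Final depth = 2

2


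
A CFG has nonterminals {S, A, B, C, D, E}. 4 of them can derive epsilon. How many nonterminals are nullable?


Nonterminals: {S, A, B, C, D, E}
A nonterminal is nullable if it can derive epsilon
Counting nullable nonterminals: 4
Total nullable = 4

4


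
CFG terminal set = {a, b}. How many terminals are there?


Terminal symbols: a, b
Counting each: a (#1), b (#2)
Total = 2

2


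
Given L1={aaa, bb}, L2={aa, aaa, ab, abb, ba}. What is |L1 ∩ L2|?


L1 = {aaa, bb}
L2 = {aa, aaa, ab, abb, ba}
Checking each string in L1 against L2:
  'aaa': in L2? Yes
  'bb': in L2? No
Intersection = {aaa}
|L1 ∩ L2| = 1

1


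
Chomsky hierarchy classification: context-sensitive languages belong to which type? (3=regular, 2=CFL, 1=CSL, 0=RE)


Chomsky hierarchy levels:
  Type 3: Regular (DFA/NFA/regex)
  Type 2: Context-free (PDA)
  Type 1: Context-sensitive
  Type 0: Recursively enumerable (TM)
'context-sensitive' corresponds to Type 1

1


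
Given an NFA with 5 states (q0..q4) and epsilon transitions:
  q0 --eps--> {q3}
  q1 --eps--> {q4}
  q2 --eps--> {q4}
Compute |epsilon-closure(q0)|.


Starting from q0
Initialize closure = {q0}
Follow epsilon from q0 -> add q3
Final closure: {q0, q3}
Size = 2

2


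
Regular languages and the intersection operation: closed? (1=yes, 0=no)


Regular languages are closed under all standard operations:
- Union: Yes (product construction)
- Intersection: Yes (product construction)
- Complement: Yes (swap accept/reject)
- Concatenation: Yes (NFA construction)
Operation: intersection -> Closed

1


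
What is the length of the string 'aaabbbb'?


String: 'aaabbbb'
Counting characters:
  'a' appears 3 time(s)
  'b' appears 4 time(s)
Total length = 3 + 4 = 7

7


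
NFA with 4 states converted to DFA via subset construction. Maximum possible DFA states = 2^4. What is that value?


NFA has 4 states
Subset construction: each DFA state = subset of NFA states
Maximum subsets = 2^4
2^4 = 16

16


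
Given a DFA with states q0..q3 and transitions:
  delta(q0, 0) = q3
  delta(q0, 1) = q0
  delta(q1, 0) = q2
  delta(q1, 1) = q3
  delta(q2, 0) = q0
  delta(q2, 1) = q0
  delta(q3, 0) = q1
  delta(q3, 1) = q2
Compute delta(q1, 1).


Looking up transition function:
delta(q1, 1) in the table
Row: q1, Column: 1
Result: q3

q3


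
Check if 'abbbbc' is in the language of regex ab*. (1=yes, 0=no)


Pattern: ab*
String: 'abbbbc'
Pattern requires: exactly one 'a' followed by zero or more 'b's
First char is 'a' -> OK
Rest 'bbbbc': all b's? No
Result: 0

0


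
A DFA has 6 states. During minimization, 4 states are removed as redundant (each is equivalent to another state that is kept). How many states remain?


Original DFA: 6 states
Redundant states removed: 4
Minimized states = original - removed
= 6 - 4
= 2

2


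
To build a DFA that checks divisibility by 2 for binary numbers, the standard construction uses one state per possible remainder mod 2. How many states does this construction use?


Divisibility by 2 is tracked via the remainder mod 2: 0, 1, ..., 1
The construction assigns one state to each remainder
Number of remainders = 2

2


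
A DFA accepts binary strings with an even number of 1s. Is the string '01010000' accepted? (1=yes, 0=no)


DFA has 2 states: q_even (start, accept=yes) and q_odd
Processing string '01010000' character by character:
  Position 0: read '0', 1-count=0 -> q_even (no change)
  Position 1: read '1', 1-count=1 -> q_odd
  Position 2: read '0', 1-count=1 -> q_odd (no change)
  Position 3: read '1', 1-count=2 -> q_even
  Position 4: read '0', 1-count=2 -> q_even (no change)
  Position 5: read '0', 1-count=2 -> q_even (no change)
  Position 6: read '0', 1-count=2 -> q_even (no change)
  Position 7: read '0', 1-count=2 -> q_even (no change)
Final state: q_even, total 1s = 2 (even); the DFA requires an even count -> accept

1


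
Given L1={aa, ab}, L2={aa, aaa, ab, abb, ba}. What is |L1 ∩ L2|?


L1 = {aa, ab}
L2 = {aa, aaa, ab, abb, ba}
Checking each string in L1 against L2:
  'aa': in L2? Yes
  'ab': in L2? Yes
Intersection = {aa, ab}
|L1 ∩ L2| = 2

2


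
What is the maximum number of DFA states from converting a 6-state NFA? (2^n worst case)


NFA has 6 states
Subset construction: each DFA state = subset of NFA states
Maximum subsets = 2^6
2^6 = 64

64


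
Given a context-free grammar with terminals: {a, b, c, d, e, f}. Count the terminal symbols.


Terminal symbols: a, b, c, d, e, f
Counting each: a (#1), b (#2), c (#3), d (#4), e (#5), f (#6)
Total = 6

6


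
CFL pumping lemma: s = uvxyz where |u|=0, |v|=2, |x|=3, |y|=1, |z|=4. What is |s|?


|s| = |u| + |v| + |x| + |y| + |z|
= 0 + 2 + 3 + 1 + 4
= 2 + 3 + 5
= 5 + 5
= 10

10


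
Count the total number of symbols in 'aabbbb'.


String: 'aabbbb'
Counting characters:
  'a' appears 2 time(s)
  'b' appears 4 time(s)
Total length = 2 + 4 = 6

6


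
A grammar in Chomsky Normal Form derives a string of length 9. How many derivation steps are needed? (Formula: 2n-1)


Chomsky Normal Form derivation:
String length n = 9
Each step either:
  - Splits a nonterminal into two (n-1 such steps)
  - Converts a nonterminal to terminal (n such steps)
Total = (n-1) + n = 2n - 1
= 2(9) - 1
= 18 - 1
= 17

17


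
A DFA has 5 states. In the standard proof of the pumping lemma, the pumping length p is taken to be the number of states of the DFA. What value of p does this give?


Pumping lemma for regular languages (standard proof):
Take p = |Q|, the number of DFA states.
Any string of length >= |Q| passes through |Q|+1 states while reading its first |Q| symbols,
so by pigeonhole some state repeats, giving the loop that can be pumped.
Here |Q| = 5
Therefore the proof uses p = 5

5


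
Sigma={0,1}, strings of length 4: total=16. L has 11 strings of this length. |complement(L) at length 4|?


Alphabet: {0,1}
String length: 4
Total strings of length 4 = 2^4 = 16
Strings in L = 11
Complement = total - |L|
= 16 - 11
= 5

5


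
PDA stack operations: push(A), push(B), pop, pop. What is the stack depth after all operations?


Tracing stack operations:
  push(A) -> stack = [A], depth=1
  push(B) -> stack = [A,B], depth=2
  pop -> removed B, stack = [A], depth=1
  pop -> removed A, stack = [], depth=0
Final depth = 0

0


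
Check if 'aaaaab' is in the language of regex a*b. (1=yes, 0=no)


Pattern: a*b
String: 'aaaaab'
Pattern requires: zero or more 'a's followed by exactly one 'b'
Found 5 leading 'a's
Remaining: 'b'
Remaining is exactly 'b' -> match
Result: 1

1


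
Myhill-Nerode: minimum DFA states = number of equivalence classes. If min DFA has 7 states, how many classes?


Myhill-Nerode theorem:
Number of equivalence classes = number of states in minimal DFA
Minimal DFA states = 7
Therefore equivalence classes = 7

7


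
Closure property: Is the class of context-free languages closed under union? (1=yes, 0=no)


CFL closure properties:
  Closed under: union, concatenation, Kleene star
  NOT closed under: intersection, complement
Operation 'union' is in closed list -> Yes (closed)

1


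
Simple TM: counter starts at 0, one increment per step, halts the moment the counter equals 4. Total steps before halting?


Counter starts at 0. Counting sequence:
  Step 1: counter = 1
  Step 2: counter = 2
  Step 3: counter = 3
  Step 4: counter = 4
Counter reached 4 -> halt
Total steps = 4

4


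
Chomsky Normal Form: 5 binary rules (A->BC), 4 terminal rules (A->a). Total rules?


CNF allows two rule forms:
  A -> BC (binary): 5 rules
  A -> a (terminal): 4 rules
Total = 5 + 4 = 9

9


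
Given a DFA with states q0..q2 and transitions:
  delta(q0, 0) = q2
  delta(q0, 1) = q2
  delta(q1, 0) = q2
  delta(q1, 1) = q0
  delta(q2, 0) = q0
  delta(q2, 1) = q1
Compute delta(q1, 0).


Looking up transition function:
delta(q1, 0) in the table
Row: q1, Column: 0
Result: q2

q2


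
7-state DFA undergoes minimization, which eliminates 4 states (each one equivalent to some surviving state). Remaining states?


Original DFA: 7 states
Redundant states removed: 4
Minimized states = original - removed
= 7 - 4
= 3

3


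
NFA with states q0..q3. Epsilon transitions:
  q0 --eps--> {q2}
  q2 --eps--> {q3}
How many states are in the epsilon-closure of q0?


Starting from q0
Initialize closure = {q0}
Follow epsilon from q0 -> add q2
Follow epsilon from q2 -> add q3
Final closure: {q0, q2, q3}
Size = 3

3


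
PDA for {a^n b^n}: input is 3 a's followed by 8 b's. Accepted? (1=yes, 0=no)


Language requires equal numbers of a's and b's
PDA pushes for each 'a', pops for each 'b'
Number of a's = 3
Number of b's = 8
3 != 8 -> Reject

0


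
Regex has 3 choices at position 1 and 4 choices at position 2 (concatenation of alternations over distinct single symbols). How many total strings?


First group: 3 alternatives
Second group: 4 alternatives
Concatenation: each choice from group 1 pairs with each from group 2
Total = 3 x 4 = 12

12


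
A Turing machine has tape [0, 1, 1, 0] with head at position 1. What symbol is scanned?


Tape: [0, 1, 1, 0]
Positions: 0 1 2 3
Values:    0 1 1 0
Head at position 1
tape[1] = 1

1


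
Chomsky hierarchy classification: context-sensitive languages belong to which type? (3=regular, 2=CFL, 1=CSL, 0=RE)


Chomsky hierarchy levels:
  Type 3: Regular (DFA/NFA/regex)
  Type 2: Context-free (PDA)
  Type 1: Context-sensitive
  Type 0: Recursively enumerable (TM)
'context-sensitive' corresponds to Type 1

1


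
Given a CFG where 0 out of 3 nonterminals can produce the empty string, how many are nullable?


Nonterminals: {S, A, B}
A nonterminal is nullable if it can derive epsilon
Counting nullable nonterminals: 0
Total nullable = 0

0


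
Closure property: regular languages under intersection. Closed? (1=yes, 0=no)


Regular languages are closed under:
- Union (DFA product construction)
- Intersection (DFA product construction)
- Complement (swap accept/reject states)
- Concatenation (NFA construction)
- Kleene star (NFA construction)
intersection is in this list
Therefore: closed

1


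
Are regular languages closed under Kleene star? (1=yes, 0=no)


Regular languages are closed under:
- Union (DFA product construction)
- Intersection (DFA product construction)
- Complement (swap accept/reject states)
- Concatenation (NFA construction)
- Kleene star (NFA construction)
Kleene star is in this list
Therefore: closed

1


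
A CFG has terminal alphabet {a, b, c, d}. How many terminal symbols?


Terminal symbols: a, b, c, d
Counting each: a (#1), b (#2), c (#3), d (#4)
Total = 4

4


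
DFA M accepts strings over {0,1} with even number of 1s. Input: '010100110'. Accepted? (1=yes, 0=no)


DFA has 2 states: q_even (start, accept=yes) and q_odd
Processing string '010100110' character by character:
  Position 0: read '0', 1-count=0 -> q_even (no change)
  Position 1: read '1', 1-count=1 -> q_odd
  Position 2: read '0', 1-count=1 -> q_odd (no change)
  Position 3: read '1', 1-count=2 -> q_even
  Position 4: read '0', 1-count=2 -> q_even (no change)
  Position 5: read '0', 1-count=2 -> q_even (no change)
  Position 6: read '1', 1-count=3 -> q_odd
  Position 7: read '1', 1-count=4 -> q_even
  Position 8: read '0', 1-count=4 -> q_even (no change)
Final state: q_even, total 1s = 4 (even); the DFA requires an even count -> accept

1


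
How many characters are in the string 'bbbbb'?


String: 'bbbbb'
Counting characters:
  'b' appears 5 time(s)
Total length = 0 + 5 = 5

5


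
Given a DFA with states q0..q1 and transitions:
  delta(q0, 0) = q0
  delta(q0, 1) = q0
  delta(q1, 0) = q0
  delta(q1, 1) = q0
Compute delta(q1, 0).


Looking up transition function:
delta(q1, 0) in the table
Row: q1, Column: 0
Result: q0

q0


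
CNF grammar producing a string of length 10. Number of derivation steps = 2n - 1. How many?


Chomsky Normal Form derivation:
String length n = 10
Each step either:
  - Splits a nonterminal into two (n-1 such steps)
  - Converts a nonterminal to terminal (n such steps)
Total = (n-1) + n = 2n - 1
= 2(10) - 1
= 20 - 1
= 19

19


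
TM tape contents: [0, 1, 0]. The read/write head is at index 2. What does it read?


Tape: [0, 1, 0]
Positions: 0 1 2
Values:    0 1 0
Head at position 2
tape[2] = 0

0


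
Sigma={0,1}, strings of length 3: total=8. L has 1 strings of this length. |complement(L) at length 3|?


Alphabet: {0,1}
String length: 3
Total strings of length 3 = 2^3 = 8
Strings in L = 1
Complement = total - |L|
= 8 - 1
= 7

7


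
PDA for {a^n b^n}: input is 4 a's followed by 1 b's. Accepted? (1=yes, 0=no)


Language requires equal numbers of a's and b's
PDA pushes for each 'a', pops for each 'b'
Number of a's = 4
Number of b's = 1
4 != 1 -> Reject

0


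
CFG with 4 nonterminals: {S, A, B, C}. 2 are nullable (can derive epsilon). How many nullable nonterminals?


Nonterminals: {S, A, B, C}
A nonterminal is nullable if it can derive epsilon
Counting nullable nonterminals: 2
Total nullable = 2

2


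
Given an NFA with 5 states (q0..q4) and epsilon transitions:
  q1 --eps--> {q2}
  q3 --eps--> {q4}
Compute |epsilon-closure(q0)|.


Starting from q0
Initialize closure = {q0}
q0 has no outgoing epsilon transitions -> nothing to add
Final closure: {q0}
Size = 1

1


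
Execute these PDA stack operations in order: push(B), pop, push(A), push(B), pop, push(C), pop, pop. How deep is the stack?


Tracing stack operations:
  push(B) -> stack = [B], depth=1
  pop -> removed B, stack = [], depth=0
  push(A) -> stack = [A], depth=1
  push(B) -> stack = [A,B], depth=2
  pop -> removed B, stack = [A], depth=1
  push(C) -> stack = [A,C], depth=2
  pop -> removed C, stack = [A], depth=1
  pop -> removed A, stack = [], depth=0
Final depth = 0

0


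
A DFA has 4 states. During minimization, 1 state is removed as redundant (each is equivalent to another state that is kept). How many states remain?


Original DFA: 4 states
Redundant states removed: 1
Minimized states = original - removed
= 4 - 1
= 3

3


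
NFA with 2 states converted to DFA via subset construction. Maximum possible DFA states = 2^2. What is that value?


NFA has 2 states
Subset construction: each DFA state = subset of NFA states
Maximum subsets = 2^2
2^2 = 4

4


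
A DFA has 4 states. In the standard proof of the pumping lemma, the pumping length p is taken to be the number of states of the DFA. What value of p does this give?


Pumping lemma for regular languages (standard proof):
Take p = |Q|, the number of DFA states.
Any string of length >= |Q| passes through |Q|+1 states while reading its first |Q| symbols,
so by pigeonhole some state repeats, giving the loop that can be pumped.
Here |Q| = 4
Therefore the proof uses p = 4

4


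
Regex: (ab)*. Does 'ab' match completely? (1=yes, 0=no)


Pattern: (ab)*
String: 'ab'
Pattern requires: zero or more repetitions of 'ab'
Pairs: ['ab']
All pairs are 'ab'? Yes
Result: 1

1


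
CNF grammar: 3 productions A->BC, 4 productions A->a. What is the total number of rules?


CNF allows two rule forms:
  A -> BC (binary): 3 rules
  A -> a (terminal): 4 rules
Total = 3 + 4 = 7

7


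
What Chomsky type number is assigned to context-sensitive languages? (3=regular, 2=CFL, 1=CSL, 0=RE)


Chomsky hierarchy levels:
  Type 3: Regular (DFA/NFA/regex)
  Type 2: Context-free (PDA)
  Type 1: Context-sensitive
  Type 0: Recursively enumerable (TM)
'context-sensitive' corresponds to Type 1

1


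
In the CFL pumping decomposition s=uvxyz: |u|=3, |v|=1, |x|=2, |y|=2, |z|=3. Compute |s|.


|s| = |u| + |v| + |x| + |y| + |z|
= 3 + 1 + 2 + 2 + 3
= 4 + 2 + 5
= 6 + 5
= 11

11


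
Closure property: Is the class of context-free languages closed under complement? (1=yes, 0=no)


CFL closure properties:
  Closed under: union, concatenation, Kleene star
  NOT closed under: intersection, complement
Operation 'complement' is in not-closed list -> No (not closed)

0


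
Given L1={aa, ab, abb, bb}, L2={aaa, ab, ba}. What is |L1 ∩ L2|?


L1 = {aa, ab, abb, bb}
L2 = {aaa, ab, ba}
Checking each string in L1 against L2:
  'aa': in L2? No
  'ab': in L2? Yes
  'abb': in L2? No
  'bb': in L2? No
Intersection = {ab}
|L1 ∩ L2| = 1

1


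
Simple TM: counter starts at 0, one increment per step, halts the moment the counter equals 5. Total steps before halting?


Counter starts at 0. Counting sequence:
  Step 1: counter = 1
  Step 2: counter = 2
  Step 3: counter = 3
  Step 4: counter = 4
  Step 5: counter = 5
Counter reached 5 -> halt
Total steps = 5

5


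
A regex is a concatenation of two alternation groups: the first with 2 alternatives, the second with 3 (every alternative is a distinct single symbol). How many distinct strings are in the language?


First group: 2 alternatives
Second group: 3 alternatives
Concatenation: each choice from group 1 pairs with each from group 2
Total = 2 x 3 = 6

6


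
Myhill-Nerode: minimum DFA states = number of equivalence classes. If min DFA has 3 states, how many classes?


Myhill-Nerode theorem:
Number of equivalence classes = number of states in minimal DFA
Minimal DFA states = 3
Therefore equivalence classes = 3

3


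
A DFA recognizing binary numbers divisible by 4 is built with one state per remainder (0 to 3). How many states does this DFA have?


Divisibility by 4 is tracked via the remainder mod 4: 0, 1, ..., 3
The construction assigns one state to each remainder
Number of remainders = 4

4


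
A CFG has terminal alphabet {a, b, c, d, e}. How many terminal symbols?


Terminal symbols: a, b, c, d, e
Counting each: a (#1), b (#2), c (#3), d (#4), e (#5)
Total = 5

5


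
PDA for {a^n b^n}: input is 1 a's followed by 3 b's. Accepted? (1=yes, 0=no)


Language requires equal numbers of a's and b's
PDA pushes for each 'a', pops for each 'b'
Number of a's = 1
Number of b's = 3
1 != 3 -> Reject

0


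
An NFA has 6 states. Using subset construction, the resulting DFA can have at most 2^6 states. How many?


NFA has 6 states
Subset construction: each DFA state = subset of NFA states
Maximum subsets = 2^6
2^6 = 64

64


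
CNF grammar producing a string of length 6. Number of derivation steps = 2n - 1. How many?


Chomsky Normal Form derivation:
String length n = 6
Each step either:
  - Splits a nonterminal into two (n-1 such steps)
  - Converts a nonterminal to terminal (n such steps)
Total = (n-1) + n = 2n - 1
= 2(6) - 1
= 12 - 1
= 11

11


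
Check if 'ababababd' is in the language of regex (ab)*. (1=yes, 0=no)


Pattern: (ab)*
String: 'ababababd'
Pattern requires: zero or more repetitions of 'ab'
Length 9 is odd -> cannot be (ab)* -> no match
Result: 0

0


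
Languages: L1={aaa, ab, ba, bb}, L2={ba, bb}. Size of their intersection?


L1 = {aaa, ab, ba, bb}
L2 = {ba, bb}
Checking each string in L1 against L2:
  'aaa': in L2? No
  'ab': in L2? No
  'ba': in L2? Yes
  'bb': in L2? Yes
Intersection = {ba, bb}
|L1 ∩ L2| = 2

2


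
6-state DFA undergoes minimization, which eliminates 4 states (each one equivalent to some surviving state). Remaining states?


Original DFA: 6 states
Redundant states removed: 4
Minimized states = original - removed
= 6 - 4
= 2

2


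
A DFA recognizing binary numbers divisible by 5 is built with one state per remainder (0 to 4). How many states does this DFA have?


Divisibility by 5 is tracked via the remainder mod 5: 0, 1, ..., 4
The construction assigns one state to each remainder
Number of remainders = 5

5


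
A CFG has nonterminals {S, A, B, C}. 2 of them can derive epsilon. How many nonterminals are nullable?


Nonterminals: {S, A, B, C}
A nonterminal is nullable if it can derive epsilon
Counting nullable nonterminals: 2
Total nullable = 2

2


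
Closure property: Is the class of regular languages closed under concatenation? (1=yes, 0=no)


Regular languages are closed under all standard operations:
- Union: Yes (product construction)
- Intersection: Yes (product construction)
- Complement: Yes (swap accept/reject)
- Concatenation: Yes (NFA construction)
Operation: concatenation -> Closed

1


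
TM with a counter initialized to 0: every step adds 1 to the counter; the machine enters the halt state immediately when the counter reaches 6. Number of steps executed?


Counter starts at 0. Counting sequence:
  Step 1: counter = 1
  Step 2: counter = 2
  Step 3: counter = 3
  Step 4: counter = 4
  Step 5: counter = 5
  Step 6: counter = 6
Counter reached 6 -> halt
Total steps = 6

6


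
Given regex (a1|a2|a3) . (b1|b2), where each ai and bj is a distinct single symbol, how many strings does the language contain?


First group: 3 alternatives
Second group: 2 alternatives
Concatenation: each choice from group 1 pairs with each from group 2
Total = 3 x 2 = 6

6


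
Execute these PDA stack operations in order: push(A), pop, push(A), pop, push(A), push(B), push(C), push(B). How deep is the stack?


Tracing stack operations:
  push(A) -> stack = [A], depth=1
  pop -> removed A, stack = [], depth=0
  push(A) -> stack = [A], depth=1
  pop -> removed A, stack = [], depth=0
  push(A) -> stack = [A], depth=1
  push(B) -> stack = [A,B], depth=2
  push(C) -> stack = [A,B,C], depth=3
  push(B) -> stack = [A,B,C,B], depth=4
Final depth = 4

4


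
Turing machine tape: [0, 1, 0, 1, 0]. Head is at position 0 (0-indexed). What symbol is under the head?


Tape: [0, 1, 0, 1, 0]
Positions: 0 1 2 3 4
Values:    0 1 0 1 0
Head at position 0
tape[0] = 0

0


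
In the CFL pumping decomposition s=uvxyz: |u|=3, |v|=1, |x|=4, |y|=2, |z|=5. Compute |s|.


|s| = |u| + |v| + |x| + |y| + |z|
= 3 + 1 + 4 + 2 + 5
= 4 + 4 + 7
= 8 + 7
= 15

15


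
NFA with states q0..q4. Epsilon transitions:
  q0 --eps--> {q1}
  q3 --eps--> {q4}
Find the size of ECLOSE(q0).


Starting from q0
Initialize closure = {q0}
Follow epsilon from q0 -> add q1
Final closure: {q0, q1}
Size = 2

2


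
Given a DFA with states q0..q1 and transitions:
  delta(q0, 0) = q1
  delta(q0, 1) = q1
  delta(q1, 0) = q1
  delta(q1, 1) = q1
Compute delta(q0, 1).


Looking up transition function:
delta(q0, 1) in the table
Row: q0, Column: 1
Result: q1

q1


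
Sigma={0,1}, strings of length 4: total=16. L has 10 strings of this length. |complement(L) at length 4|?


Alphabet: {0,1}
String length: 4
Total strings of length 4 = 2^4 = 16
Strings in L = 10
Complement = total - |L|
= 16 - 10
= 6

6


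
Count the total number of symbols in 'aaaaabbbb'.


String: 'aaaaabbbb'
Counting characters:
  'a' appears 5 time(s)
  'b' appears 4 time(s)
Total length = 5 + 4 = 9

9


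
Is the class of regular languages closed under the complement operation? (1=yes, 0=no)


Regular languages are closed under:
- Union (DFA product construction)
- Intersection (DFA product construction)
- Complement (swap accept/reject states)
- Concatenation (NFA construction)
- Kleene star (NFA construction)
complement is in this list
Therefore: closed

1


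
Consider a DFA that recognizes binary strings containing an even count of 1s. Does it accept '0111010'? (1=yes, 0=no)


DFA has 2 states: q_even (start, accept=yes) and q_odd
Processing string '0111010' character by character:
  Position 0: read '0', 1-count=0 -> q_even (no change)
  Position 1: read '1', 1-count=1 -> q_odd
  Position 2: read '1', 1-count=2 -> q_even
  Position 3: read '1', 1-count=3 -> q_odd
  Position 4: read '0', 1-count=3 -> q_odd (no change)
  Position 5: read '1', 1-count=4 -> q_even
  Position 6: read '0', 1-count=4 -> q_even (no change)
Final state: q_even, total 1s = 4 (even); the DFA requires an even count -> accept

1


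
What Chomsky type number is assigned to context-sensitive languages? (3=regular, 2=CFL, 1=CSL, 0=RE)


Chomsky hierarchy levels:
  Type 3: Regular (DFA/NFA/regex)
  Type 2: Context-free (PDA)
  Type 1: Context-sensitive
  Type 0: Recursively enumerable (TM)
'context-sensitive' corresponds to Type 1

1


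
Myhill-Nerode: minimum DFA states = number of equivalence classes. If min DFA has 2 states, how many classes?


Myhill-Nerode theorem:
Number of equivalence classes = number of states in minimal DFA
Minimal DFA states = 2
Therefore equivalence classes = 2

2


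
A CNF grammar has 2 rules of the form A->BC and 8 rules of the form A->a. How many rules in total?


CNF allows two rule forms:
  A -> BC (binary): 2 rules
  A -> a (terminal): 8 rules
Total = 2 + 8 = 10

10


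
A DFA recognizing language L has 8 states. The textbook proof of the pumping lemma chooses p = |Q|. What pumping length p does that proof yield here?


Pumping lemma for regular languages (standard proof):
Take p = |Q|, the number of DFA states.
Any string of length >= |Q| passes through |Q|+1 states while reading its first |Q| symbols,
so by pigeonhole some state repeats, giving the loop that can be pumped.
Here |Q| = 8
Therefore the proof uses p = 8

8


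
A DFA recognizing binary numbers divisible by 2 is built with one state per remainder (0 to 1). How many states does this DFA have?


Divisibility by 2 is tracked via the remainder mod 2: 0, 1, ..., 1
The construction assigns one state to each remainder
Number of remainders = 2

2


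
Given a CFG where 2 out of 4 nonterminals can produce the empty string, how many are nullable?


Nonterminals: {S, A, B, C}
A nonterminal is nullable if it can derive epsilon
Counting nullable nonterminals: 2
Total nullable = 2

2


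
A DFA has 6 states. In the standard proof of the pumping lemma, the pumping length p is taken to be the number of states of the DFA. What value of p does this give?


Pumping lemma for regular languages (standard proof):
Take p = |Q|, the number of DFA states.
Any string of length >= |Q| passes through |Q|+1 states while reading its first |Q| symbols,
so by pigeonhole some state repeats, giving the loop that can be pumped.
Here |Q| = 6
Therefore the proof uses p = 6

6


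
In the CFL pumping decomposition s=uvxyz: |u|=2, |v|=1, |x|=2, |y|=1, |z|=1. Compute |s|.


|s| = |u| + |v| + |x| + |y| + |z|
= 2 + 1 + 2 + 1 + 1
= 3 + 2 + 2
= 5 + 2
= 7

7


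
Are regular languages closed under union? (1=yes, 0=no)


Regular languages are closed under all standard operations:
- Union: Yes (product construction)
- Intersection: Yes (product construction)
- Complement: Yes (swap accept/reject)
- Concatenation: Yes (NFA construction)
Operation: union -> Closed

1


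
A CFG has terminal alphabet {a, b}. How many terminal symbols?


Terminal symbols: a, b
Counting each: a (#1), b (#2)
Total = 2

2


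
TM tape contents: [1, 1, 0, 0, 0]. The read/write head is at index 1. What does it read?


Tape: [1, 1, 0, 0, 0]
Positions: 0 1 2 3 4
Values:    1 1 0 0 0
Head at position 1
tape[1] = 1

1


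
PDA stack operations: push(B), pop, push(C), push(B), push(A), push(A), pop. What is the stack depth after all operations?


Tracing stack operations:
  push(B) -> stack = [B], depth=1
  pop -> removed B, stack = [], depth=0
  push(C) -> stack = [C], depth=1
  push(B) -> stack = [C,B], depth=2
  push(A) -> stack = [C,B,A], depth=3
  push(A) -> stack = [C,B,A,A], depth=4
  pop -> removed A, stack = [C,B,A], depth=3
Final depth = 3

3


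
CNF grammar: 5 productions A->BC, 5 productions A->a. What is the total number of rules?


CNF allows two rule forms:
  A -> BC (binary): 5 rules
  A -> a (terminal): 5 rules
Total = 5 + 5 = 10

10


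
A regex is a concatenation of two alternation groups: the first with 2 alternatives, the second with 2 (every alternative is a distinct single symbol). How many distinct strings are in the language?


First group: 2 alternatives
Second group: 2 alternatives
Concatenation: each choice from group 1 pairs with each from group 2
Total = 2 x 2 = 4

4
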